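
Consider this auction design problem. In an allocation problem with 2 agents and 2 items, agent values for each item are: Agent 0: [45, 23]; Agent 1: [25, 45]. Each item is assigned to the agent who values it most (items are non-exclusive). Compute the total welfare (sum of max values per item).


Step 1: For each item, find the maximum value among all agents.
Step 2: Item 0 -> Agent 0 (value 45)
Step 3: Item 1 -> Agent 1 (value 45)
Step 4: Total welfare = 45 + 45 = 90

90


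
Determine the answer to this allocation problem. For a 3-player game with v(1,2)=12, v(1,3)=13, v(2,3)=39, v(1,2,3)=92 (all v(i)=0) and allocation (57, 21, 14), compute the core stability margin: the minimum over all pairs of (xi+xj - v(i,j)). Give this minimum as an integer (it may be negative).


Step 1: Slack for coalition (1,2): x1+x2 - v12 = 78 - 12 = 66
Step 2: Slack for coalition (1,3): x1+x3 - v13 = 71 - 13 = 58
Step 3: Slack for coalition (2,3): x2+x3 - v23 = 35 - 39 = -4
Step 4: Minimum slack = min(66, 58, -4) = -4, attained by (2,3); coalition (2,3) can block (slack < 0), so the allocation is not in the core

-4


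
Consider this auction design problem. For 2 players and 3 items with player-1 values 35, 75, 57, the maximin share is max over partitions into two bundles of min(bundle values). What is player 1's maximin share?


Step 1: Item values = 35, 75, 57
Step 2: Enumerate all 2-bundle partitions and take the smaller bundle:
  Partition 1: {35} vs {75,57} -> bundles 35, 132; min = 35
  Partition 2: {75} vs {35,57} -> bundles 75, 92; min = 75
  Partition 3: {57} vs {35,75} -> bundles 57, 110; min = 57
Step 3: MMS = max(35, 75, 57) = 75

75


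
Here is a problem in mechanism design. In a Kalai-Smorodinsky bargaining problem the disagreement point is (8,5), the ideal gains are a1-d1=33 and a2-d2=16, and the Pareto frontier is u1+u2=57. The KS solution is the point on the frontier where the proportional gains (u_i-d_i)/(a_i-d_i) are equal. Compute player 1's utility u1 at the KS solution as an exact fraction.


Step 1: At the KS point, (u1-d1)/r1 = (u2-d2)/r2 = t and u1+u2 = 57
Step 2: u1 = d1 + r1*t and u2 = d2 + r2*t, so (d1 + r1*t) + (d2 + r2*t) = 57
Step 3: t = (57 - 8 - 5)/(33 + 16) = 44/49
Step 4: u1 = d1 + r1*t = 8 + 33 * 44/49 = 1844/49
Step 5: (Check: u2 = d2 + r2*t = 949/49; u1+u2 = 1844/49 + 949/49 = 57, on the frontier.)

1844/49


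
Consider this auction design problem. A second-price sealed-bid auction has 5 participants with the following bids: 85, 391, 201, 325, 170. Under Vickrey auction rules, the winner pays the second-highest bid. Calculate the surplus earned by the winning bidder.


Step 1: Sort bids in descending order: 391, 325, 201, 170, 85
Step 2: The winning bid is the highest: 391
Step 3: The payment equals the second-highest bid: 325
Step 4: Surplus = winner's bid - payment = 391 - 325 = 66

66


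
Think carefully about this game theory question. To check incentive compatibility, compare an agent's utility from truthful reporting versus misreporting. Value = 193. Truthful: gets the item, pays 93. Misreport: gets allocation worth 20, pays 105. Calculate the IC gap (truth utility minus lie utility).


Step 1: U(truth) = value - payment = 193 - 93 = 100
Step 2: U(lie) = allocation - payment = 20 - 105 = -85
Step 3: IC gap = 100 - (-85) = 185

185


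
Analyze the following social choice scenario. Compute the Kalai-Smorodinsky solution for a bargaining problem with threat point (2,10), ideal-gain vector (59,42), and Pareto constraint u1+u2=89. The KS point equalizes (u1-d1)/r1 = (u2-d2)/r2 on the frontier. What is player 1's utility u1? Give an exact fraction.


Step 1: At the KS point, (u1-d1)/r1 = (u2-d2)/r2 = t and u1+u2 = 89
Step 2: u1 = d1 + r1*t and u2 = d2 + r2*t, so (d1 + r1*t) + (d2 + r2*t) = 89
Step 3: t = (89 - 2 - 10)/(59 + 42) = 77/101
Step 4: u1 = d1 + r1*t = 2 + 59 * 77/101 = 4745/101
Step 5: (Check: u2 = d2 + r2*t = 4244/101; u1+u2 = 4745/101 + 4244/101 = 89, on the frontier.)

4745/101


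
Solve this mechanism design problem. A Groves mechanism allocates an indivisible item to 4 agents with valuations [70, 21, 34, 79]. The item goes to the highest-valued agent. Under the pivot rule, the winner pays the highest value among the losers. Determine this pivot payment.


Step 1: The efficient winner is agent 3 with value 79
Step 2: Other agents' values: [70, 21, 34]
Step 3: Pivot payment = max(others) = 70
Step 4: The winner pays 70

70


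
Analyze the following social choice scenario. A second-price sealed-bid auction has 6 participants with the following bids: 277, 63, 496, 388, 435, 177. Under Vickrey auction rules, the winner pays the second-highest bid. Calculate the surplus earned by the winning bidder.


Step 1: Sort bids in descending order: 496, 435, 388, 277, 177, 63
Step 2: The winning bid is the highest: 496
Step 3: The payment equals the second-highest bid: 435
Step 4: Surplus = winner's bid - payment = 496 - 435 = 61

61


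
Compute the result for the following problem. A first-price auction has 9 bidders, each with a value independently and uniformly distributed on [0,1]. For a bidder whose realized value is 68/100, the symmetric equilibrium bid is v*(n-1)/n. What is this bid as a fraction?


Step 1: The symmetric BNE bidding function is b(v) = v * (n-1) / n
Step 2: Substitute v = 17/25 and n = 9
Step 3: b = 17/25 * 8/9
Step 4: b = 136/225

136/225


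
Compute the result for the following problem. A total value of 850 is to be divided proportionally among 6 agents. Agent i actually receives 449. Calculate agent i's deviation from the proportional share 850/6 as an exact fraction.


Step 1: Proportional share = 850/6 = 425/3
Step 2: Agent's actual allocation = 449
Step 3: Excess = 449 - 425/3 = 922/3

922/3


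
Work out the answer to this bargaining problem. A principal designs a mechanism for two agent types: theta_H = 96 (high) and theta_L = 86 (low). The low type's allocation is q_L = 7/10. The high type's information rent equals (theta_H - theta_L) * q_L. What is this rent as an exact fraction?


Step 1: theta_H - theta_L = 96 - 86 = 10
Step 2: Information rent = (theta_H - theta_L) * q_L
Step 3: = 10 * 7/10
Step 4: = 7

7


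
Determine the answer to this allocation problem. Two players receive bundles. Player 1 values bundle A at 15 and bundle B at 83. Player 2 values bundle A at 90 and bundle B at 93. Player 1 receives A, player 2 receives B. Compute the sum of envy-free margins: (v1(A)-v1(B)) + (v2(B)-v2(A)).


Step 1: Player 1's margin = v1(A) - v1(B) = 15 - 83 = -68
Step 2: Player 2's margin = v2(B) - v2(A) = 93 - 90 = 3
Step 3: Total margin = -68 + 3 = -65

-65


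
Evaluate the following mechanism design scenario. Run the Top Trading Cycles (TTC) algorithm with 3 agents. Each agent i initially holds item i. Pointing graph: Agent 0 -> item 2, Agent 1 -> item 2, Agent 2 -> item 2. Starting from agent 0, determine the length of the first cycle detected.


Step 1: Trace the pointer graph from agent 0: 0 -> 2 -> 2
Step 2: A cycle is detected when we revisit agent 2
Step 3: The cycle is: 2 -> 2
Step 4: Cycle length = 1

1


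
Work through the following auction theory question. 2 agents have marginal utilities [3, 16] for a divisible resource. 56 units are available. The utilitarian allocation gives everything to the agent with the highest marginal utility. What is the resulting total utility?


Step 1: The marginal utilities are [3, 16]
Step 2: The highest marginal utility is 16
Step 3: All 56 units go to that agent
Step 4: Total utility = 16 * 56 = 896

896


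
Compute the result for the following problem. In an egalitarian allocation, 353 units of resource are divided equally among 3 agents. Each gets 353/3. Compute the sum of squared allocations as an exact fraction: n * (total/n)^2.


Step 1: Each agent's share = 353/3
Step 2: Square of each share = (353/3)^2 = 124609/9
Step 3: Sum of squares = 3 * 124609/9 = 124609/3

124609/3


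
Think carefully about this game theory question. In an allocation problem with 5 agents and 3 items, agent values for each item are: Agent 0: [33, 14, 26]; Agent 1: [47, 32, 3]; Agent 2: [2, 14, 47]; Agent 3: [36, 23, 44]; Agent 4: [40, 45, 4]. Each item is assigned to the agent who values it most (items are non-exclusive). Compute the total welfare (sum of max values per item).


Step 1: For each item, find the maximum value among all agents.
Step 2: Item 0 -> Agent 1 (value 47)
Step 3: Item 1 -> Agent 4 (value 45)
Step 4: Item 2 -> Agent 2 (value 47)
Step 5: Total welfare = 47 + 45 + 47 = 139

139


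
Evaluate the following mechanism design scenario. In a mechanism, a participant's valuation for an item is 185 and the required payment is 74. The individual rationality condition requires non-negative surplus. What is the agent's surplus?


Step 1: Surplus = value - payment = 185 - 74 = 111
Step 2: IR is satisfied (surplus >= 0)

111


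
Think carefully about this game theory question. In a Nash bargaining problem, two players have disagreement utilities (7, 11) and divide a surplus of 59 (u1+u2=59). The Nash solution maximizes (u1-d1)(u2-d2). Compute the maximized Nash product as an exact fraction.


Step 1: The Nash solution splits surplus symmetrically above the disagreement point
Step 2: u1 = (total + d1 - d2)/2 = (59 + 7 - 11)/2 = 55/2
Step 3: u2 = (total - d1 + d2)/2 = (59 - 7 + 11)/2 = 63/2
Step 4: Nash product = (55/2 - 7) * (63/2 - 11)
Step 5: = 41/2 * 41/2 = 1681/4

1681/4


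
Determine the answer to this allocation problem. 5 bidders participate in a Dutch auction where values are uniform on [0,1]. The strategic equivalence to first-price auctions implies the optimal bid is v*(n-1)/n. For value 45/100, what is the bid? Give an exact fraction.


Step 1: Dutch auctions are strategically equivalent to first-price auctions
Step 2: The equilibrium bid is b(v) = v*(n-1)/n
Step 3: b = 9/20 * 4/5
Step 4: b = 9/25

9/25


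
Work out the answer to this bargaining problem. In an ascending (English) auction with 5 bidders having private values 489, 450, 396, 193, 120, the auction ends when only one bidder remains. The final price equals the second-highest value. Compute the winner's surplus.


Step 1: Identify the highest value: 489
Step 2: Identify the second-highest value: 450
Step 3: The final price = second-highest value = 450
Step 4: Surplus = 489 - 450 = 39

39


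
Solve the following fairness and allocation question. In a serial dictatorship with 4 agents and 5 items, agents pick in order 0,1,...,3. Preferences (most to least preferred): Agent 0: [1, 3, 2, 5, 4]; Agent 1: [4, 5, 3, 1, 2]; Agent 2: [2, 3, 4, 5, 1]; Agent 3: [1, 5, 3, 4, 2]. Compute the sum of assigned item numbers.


Step 1: Agent 0 picks item 1
Step 2: Agent 1 picks item 4
Step 3: Agent 2 picks item 2
Step 4: Agent 3 picks item 5
Step 5: Sum = 1 + 4 + 2 + 5 = 12

12


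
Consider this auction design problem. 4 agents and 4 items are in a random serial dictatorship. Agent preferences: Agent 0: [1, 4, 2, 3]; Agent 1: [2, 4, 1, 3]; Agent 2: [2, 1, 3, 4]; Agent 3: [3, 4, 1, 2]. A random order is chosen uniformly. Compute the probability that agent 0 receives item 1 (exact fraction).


Step 1: Agent 0 wants item 1
Step 2: There are 24 possible orderings of agents
Step 3: In 20 orderings, agent 0 gets item 1
Step 4: Probability = 20/24 = 5/6

5/6


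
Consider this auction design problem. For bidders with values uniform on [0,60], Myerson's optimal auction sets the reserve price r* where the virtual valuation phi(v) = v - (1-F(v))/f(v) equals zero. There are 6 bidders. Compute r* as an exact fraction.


Step 1: For U[0,60], F(v) = v/60 and f(v) = 1/60
Step 2: phi(v) = v - (1 - v/60)/(1/60) = v - (60 - v) = 2v - 60
Step 3: Set phi(r*) = 0: 2r* - 60 = 0
Step 4: r* = 60/2 = 30 (the number of bidders n = 6 does not enter)

30


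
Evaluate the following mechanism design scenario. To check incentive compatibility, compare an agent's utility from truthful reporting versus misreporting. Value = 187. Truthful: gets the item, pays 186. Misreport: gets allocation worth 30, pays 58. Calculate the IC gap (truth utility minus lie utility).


Step 1: U(truth) = value - payment = 187 - 186 = 1
Step 2: U(lie) = allocation - payment = 30 - 58 = -28
Step 3: IC gap = 1 - (-28) = 29

29


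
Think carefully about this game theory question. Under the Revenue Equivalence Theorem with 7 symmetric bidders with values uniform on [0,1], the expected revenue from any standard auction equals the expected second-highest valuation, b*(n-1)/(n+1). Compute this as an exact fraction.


Step 1: By Revenue Equivalence, expected revenue = b*(n-1)/(n+1)
Step 2: Substituting n = 7, b = 1
Step 3: Revenue = 1*(7-1)/(7+1) = 1*6/8
Step 4: Revenue = 6/8 = 3/4

3/4


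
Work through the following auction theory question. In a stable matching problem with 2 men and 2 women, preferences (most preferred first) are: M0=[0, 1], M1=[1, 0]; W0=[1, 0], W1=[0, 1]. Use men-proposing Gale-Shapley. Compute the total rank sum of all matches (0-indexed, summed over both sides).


Step 1: Run Gale-Shapley (men propose, women hold best offer):
  M0 proposes to W0; she accepts
  M1 proposes to W1; she accepts
Step 2: Final matching: W0-M0, W1-M1
Step 3: 0-indexed ranks (man's rank of his match, then woman's): 0 + 1 + 0 + 1
Step 4: Total rank sum = 2

2


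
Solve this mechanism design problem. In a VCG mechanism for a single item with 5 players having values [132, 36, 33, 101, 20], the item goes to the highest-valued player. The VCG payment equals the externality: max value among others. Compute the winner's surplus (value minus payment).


Step 1: The winner is the agent with the highest value: agent 0 with value 132
Step 2: Values of other agents: [36, 33, 101, 20]
Step 3: VCG payment = max of others' values = 101
Step 4: Surplus = 132 - 101 = 31

31


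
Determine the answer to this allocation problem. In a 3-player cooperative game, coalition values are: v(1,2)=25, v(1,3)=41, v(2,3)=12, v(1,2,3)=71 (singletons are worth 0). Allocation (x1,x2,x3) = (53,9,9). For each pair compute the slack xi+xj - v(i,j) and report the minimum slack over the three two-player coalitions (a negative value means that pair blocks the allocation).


Step 1: Slack for coalition (1,2): x1+x2 - v12 = 62 - 25 = 37
Step 2: Slack for coalition (1,3): x1+x3 - v13 = 62 - 41 = 21
Step 3: Slack for coalition (2,3): x2+x3 - v23 = 18 - 12 = 6
Step 4: Minimum slack = min(37, 21, 6) = 6, attained by (2,3); no pair can gain by deviating, so the allocation is in the core

6


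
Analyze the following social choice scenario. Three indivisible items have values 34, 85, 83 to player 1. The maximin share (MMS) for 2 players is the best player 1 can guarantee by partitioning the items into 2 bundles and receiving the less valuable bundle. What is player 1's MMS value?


Step 1: Item values = 34, 85, 83
Step 2: Enumerate all 2-bundle partitions and take the smaller bundle:
  Partition 1: {34} vs {85,83} -> bundles 34, 168; min = 34
  Partition 2: {85} vs {34,83} -> bundles 85, 117; min = 85
  Partition 3: {83} vs {34,85} -> bundles 83, 119; min = 83
Step 3: MMS = max(34, 85, 83) = 85

85


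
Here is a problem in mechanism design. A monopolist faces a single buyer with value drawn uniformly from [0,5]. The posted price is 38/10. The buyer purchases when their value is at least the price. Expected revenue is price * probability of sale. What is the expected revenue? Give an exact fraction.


Step 1: Posted price r = 19/5, value support [0,5]
Step 2: P(v >= r) = (5 - 19/5)/5 = 6/25
Step 3: Expected revenue = r * P(v >= r) = 19/5 * 6/25
Step 4: Revenue = 114/125

114/125


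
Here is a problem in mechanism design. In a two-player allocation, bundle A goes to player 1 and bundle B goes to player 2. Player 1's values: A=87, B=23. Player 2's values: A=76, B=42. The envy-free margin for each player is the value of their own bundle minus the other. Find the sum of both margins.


Step 1: Player 1's margin = v1(A) - v1(B) = 87 - 23 = 64
Step 2: Player 2's margin = v2(B) - v2(A) = 42 - 76 = -34
Step 3: Total margin = 64 + -34 = 30

30


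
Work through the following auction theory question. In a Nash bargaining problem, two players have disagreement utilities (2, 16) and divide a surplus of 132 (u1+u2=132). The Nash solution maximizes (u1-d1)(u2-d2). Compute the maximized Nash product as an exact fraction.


Step 1: The Nash solution splits surplus symmetrically above the disagreement point
Step 2: u1 = (total + d1 - d2)/2 = (132 + 2 - 16)/2 = 59
Step 3: u2 = (total - d1 + d2)/2 = (132 - 2 + 16)/2 = 73
Step 4: Nash product = (59 - 2) * (73 - 16)
Step 5: = 57 * 57 = 3249

3249


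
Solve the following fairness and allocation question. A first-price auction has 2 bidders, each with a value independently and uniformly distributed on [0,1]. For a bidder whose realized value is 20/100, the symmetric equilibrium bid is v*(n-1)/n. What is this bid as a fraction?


Step 1: The symmetric BNE bidding function is b(v) = v * (n-1) / n
Step 2: Substitute v = 1/5 and n = 2
Step 3: b = 1/5 * 1/2
Step 4: b = 1/10

1/10


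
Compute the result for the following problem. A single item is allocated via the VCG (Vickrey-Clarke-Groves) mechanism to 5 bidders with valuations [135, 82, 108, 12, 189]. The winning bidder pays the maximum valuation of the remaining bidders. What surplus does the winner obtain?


Step 1: The winner is the agent with the highest value: agent 4 with value 189
Step 2: Values of other agents: [135, 82, 108, 12]
Step 3: VCG payment = max of others' values = 135
Step 4: Surplus = 189 - 135 = 54

54


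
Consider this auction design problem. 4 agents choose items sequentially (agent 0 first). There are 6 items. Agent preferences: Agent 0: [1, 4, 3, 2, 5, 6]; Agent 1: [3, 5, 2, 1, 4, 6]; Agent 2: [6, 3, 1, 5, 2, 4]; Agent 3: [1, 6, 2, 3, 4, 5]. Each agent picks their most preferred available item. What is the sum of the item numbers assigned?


Step 1: Agent 0 picks item 1
Step 2: Agent 1 picks item 3
Step 3: Agent 2 picks item 6
Step 4: Agent 3 picks item 2
Step 5: Sum = 1 + 3 + 6 + 2 = 12

12


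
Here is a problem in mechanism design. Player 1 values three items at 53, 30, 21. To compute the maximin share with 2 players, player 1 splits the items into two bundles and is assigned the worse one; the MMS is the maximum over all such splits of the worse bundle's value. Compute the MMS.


Step 1: Item values = 53, 30, 21
Step 2: Enumerate all 2-bundle partitions and take the smaller bundle:
  Partition 1: {53} vs {30,21} -> bundles 53, 51; min = 51
  Partition 2: {30} vs {53,21} -> bundles 30, 74; min = 30
  Partition 3: {21} vs {53,30} -> bundles 21, 83; min = 21
Step 3: MMS = max(51, 30, 21) = 51

51


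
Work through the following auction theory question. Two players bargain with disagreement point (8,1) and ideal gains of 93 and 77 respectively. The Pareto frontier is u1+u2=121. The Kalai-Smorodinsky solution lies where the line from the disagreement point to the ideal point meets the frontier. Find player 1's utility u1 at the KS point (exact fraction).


Step 1: At the KS point, (u1-d1)/r1 = (u2-d2)/r2 = t and u1+u2 = 121
Step 2: u1 = d1 + r1*t and u2 = d2 + r2*t, so (d1 + r1*t) + (d2 + r2*t) = 121
Step 3: t = (121 - 8 - 1)/(93 + 77) = 112/170 = 56/85
Step 4: u1 = d1 + r1*t = 8 + 93 * 56/85 = 5888/85
Step 5: (Check: u2 = d2 + r2*t = 4397/85; u1+u2 = 5888/85 + 4397/85 = 121, on the frontier.)

5888/85


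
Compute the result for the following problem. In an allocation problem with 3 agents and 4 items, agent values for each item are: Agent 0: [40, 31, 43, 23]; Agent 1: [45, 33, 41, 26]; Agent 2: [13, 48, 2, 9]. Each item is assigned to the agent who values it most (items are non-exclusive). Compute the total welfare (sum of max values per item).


Step 1: For each item, find the maximum value among all agents.
Step 2: Item 0 -> Agent 1 (value 45)
Step 3: Item 1 -> Agent 2 (value 48)
Step 4: Item 2 -> Agent 0 (value 43)
Step 5: Item 3 -> Agent 1 (value 26)
Step 6: Total welfare = 45 + 48 + 43 + 26 = 162

162


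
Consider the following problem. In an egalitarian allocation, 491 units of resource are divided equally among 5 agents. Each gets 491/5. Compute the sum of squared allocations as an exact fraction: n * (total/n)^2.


Step 1: Each agent's share = 491/5
Step 2: Square of each share = (491/5)^2 = 241081/25
Step 3: Sum of squares = 5 * 241081/25 = 241081/5

241081/5


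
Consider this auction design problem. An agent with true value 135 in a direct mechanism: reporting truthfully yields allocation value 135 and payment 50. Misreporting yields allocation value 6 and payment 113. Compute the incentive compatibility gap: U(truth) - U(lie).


Step 1: U(truth) = value - payment = 135 - 50 = 85
Step 2: U(lie) = allocation - payment = 6 - 113 = -107
Step 3: IC gap = 85 - (-107) = 192

192


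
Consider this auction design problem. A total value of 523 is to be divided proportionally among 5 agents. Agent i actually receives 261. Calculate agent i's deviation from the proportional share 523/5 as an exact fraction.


Step 1: Proportional share = 523/5
Step 2: Agent's actual allocation = 261
Step 3: Excess = 261 - 523/5 = 782/5

782/5


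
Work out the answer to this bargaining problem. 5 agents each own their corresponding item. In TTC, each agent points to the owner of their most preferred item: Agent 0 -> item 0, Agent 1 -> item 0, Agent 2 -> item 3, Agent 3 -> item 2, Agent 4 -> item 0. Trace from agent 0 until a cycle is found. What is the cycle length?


Step 1: Trace the pointer graph from agent 0: 0 -> 0
Step 2: A cycle is detected when we revisit agent 0
Step 3: The cycle is: 0 -> 0
Step 4: Cycle length = 1

1


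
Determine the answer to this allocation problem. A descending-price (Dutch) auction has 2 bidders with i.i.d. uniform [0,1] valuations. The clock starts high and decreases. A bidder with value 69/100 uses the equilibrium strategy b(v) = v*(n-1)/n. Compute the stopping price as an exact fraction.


Step 1: Dutch auctions are strategically equivalent to first-price auctions
Step 2: The equilibrium bid is b(v) = v*(n-1)/n
Step 3: b = 69/100 * 1/2
Step 4: b = 69/200

69/200


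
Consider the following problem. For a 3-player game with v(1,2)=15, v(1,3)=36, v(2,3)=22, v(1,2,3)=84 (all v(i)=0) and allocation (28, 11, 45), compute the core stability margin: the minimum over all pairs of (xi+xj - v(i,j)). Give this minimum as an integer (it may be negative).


Step 1: Slack for coalition (1,2): x1+x2 - v12 = 39 - 15 = 24
Step 2: Slack for coalition (1,3): x1+x3 - v13 = 73 - 36 = 37
Step 3: Slack for coalition (2,3): x2+x3 - v23 = 56 - 22 = 34
Step 4: Minimum slack = min(24, 37, 34) = 24, attained by (1,2); no pair can gain by deviating, so the allocation is in the core

24


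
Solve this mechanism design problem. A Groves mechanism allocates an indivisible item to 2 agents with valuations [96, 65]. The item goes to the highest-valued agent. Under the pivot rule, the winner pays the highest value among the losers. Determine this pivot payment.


Step 1: The efficient winner is agent 0 with value 96
Step 2: Other agents' values: [65]
Step 3: Pivot payment = max(others) = 65
Step 4: The winner pays 65

65


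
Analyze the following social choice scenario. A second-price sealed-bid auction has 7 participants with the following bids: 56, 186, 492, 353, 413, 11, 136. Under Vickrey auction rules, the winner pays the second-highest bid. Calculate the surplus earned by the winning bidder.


Step 1: Sort bids in descending order: 492, 413, 353, 186, 136, 56, 11
Step 2: The winning bid is the highest: 492
Step 3: The payment equals the second-highest bid: 413
Step 4: Surplus = winner's bid - payment = 492 - 413 = 79

79


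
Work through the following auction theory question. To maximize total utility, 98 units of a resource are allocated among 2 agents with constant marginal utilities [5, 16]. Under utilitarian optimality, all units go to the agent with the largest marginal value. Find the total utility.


Step 1: The marginal utilities are [5, 16]
Step 2: The highest marginal utility is 16
Step 3: All 98 units go to that agent
Step 4: Total utility = 16 * 98 = 1568

1568


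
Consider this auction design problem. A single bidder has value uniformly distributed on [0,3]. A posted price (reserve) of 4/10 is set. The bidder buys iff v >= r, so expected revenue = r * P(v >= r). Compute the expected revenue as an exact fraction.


Step 1: Posted price r = 2/5, value support [0,3]
Step 2: P(v >= r) = (3 - 2/5)/3 = 13/15
Step 3: Expected revenue = r * P(v >= r) = 2/5 * 13/15
Step 4: Revenue = 26/75

26/75


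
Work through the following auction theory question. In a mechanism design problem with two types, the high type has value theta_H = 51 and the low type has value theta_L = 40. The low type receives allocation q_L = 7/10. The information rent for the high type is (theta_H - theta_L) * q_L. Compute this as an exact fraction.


Step 1: theta_H - theta_L = 51 - 40 = 11
Step 2: Information rent = (theta_H - theta_L) * q_L
Step 3: = 11 * 7/10
Step 4: = 77/10

77/10


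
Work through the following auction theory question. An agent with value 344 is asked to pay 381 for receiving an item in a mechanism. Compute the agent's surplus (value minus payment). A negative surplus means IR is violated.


Step 1: Surplus = value - payment = 344 - 381 = -37
Step 2: IR is violated (surplus < 0)

-37


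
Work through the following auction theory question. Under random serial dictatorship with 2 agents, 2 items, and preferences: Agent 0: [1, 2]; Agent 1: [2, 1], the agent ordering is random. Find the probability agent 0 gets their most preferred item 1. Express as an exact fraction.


Step 1: Agent 0 wants item 1
Step 2: There are 2 possible orderings of agents
Step 3: In 2 orderings, agent 0 gets item 1
Step 4: Probability = 2/2 = 1

1


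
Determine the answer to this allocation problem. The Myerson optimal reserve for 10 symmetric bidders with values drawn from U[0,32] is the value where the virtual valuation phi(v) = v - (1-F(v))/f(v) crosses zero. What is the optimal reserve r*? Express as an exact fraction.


Step 1: For U[0,32], F(v) = v/32 and f(v) = 1/32
Step 2: phi(v) = v - (1 - v/32)/(1/32) = v - (32 - v) = 2v - 32
Step 3: Set phi(r*) = 0: 2r* - 32 = 0
Step 4: r* = 32/2 = 16 (the number of bidders n = 10 does not enter)

16


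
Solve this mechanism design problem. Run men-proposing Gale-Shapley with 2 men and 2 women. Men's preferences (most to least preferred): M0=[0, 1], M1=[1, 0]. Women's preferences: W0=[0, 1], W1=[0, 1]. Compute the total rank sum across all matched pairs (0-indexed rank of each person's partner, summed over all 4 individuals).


Step 1: Run Gale-Shapley (men propose, women hold best offer):
  M0 proposes to W0; she accepts
  M1 proposes to W1; she accepts
Step 2: Final matching: W0-M0, W1-M1
Step 3: 0-indexed ranks (man's rank of his match, then woman's): 0 + 0 + 0 + 1
Step 4: Total rank sum = 1

1


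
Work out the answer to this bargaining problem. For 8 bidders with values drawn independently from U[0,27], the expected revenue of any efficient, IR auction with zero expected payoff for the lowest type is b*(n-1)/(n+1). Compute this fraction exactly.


Step 1: By Revenue Equivalence, expected revenue = b*(n-1)/(n+1)
Step 2: Substituting n = 8, b = 27
Step 3: Revenue = 27*(8-1)/(8+1) = 27*7/9
Step 4: Revenue = 189/9 = 21

21


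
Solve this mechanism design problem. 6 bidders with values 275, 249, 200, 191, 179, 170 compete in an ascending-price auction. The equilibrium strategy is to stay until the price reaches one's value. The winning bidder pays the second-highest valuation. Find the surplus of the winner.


Step 1: Identify the highest value: 275
Step 2: Identify the second-highest value: 249
Step 3: The final price = second-highest value = 249
Step 4: Surplus = 275 - 249 = 26

26


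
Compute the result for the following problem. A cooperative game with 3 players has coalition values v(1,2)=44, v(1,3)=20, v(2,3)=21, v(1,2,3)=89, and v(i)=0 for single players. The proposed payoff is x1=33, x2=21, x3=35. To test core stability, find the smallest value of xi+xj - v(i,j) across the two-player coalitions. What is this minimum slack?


Step 1: Slack for coalition (1,2): x1+x2 - v12 = 54 - 44 = 10
Step 2: Slack for coalition (1,3): x1+x3 - v13 = 68 - 20 = 48
Step 3: Slack for coalition (2,3): x2+x3 - v23 = 56 - 21 = 35
Step 4: Minimum slack = min(10, 48, 35) = 10, attained by (1,2); no pair can gain by deviating, so the allocation is in the core

10


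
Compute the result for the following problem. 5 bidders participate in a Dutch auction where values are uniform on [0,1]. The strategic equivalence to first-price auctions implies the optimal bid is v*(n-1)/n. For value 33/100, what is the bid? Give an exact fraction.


Step 1: Dutch auctions are strategically equivalent to first-price auctions
Step 2: The equilibrium bid is b(v) = v*(n-1)/n
Step 3: b = 33/100 * 4/5
Step 4: b = 33/125

33/125


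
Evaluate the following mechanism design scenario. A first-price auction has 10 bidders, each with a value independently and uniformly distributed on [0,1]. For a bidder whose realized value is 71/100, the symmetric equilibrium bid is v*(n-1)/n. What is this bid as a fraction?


Step 1: The symmetric BNE bidding function is b(v) = v * (n-1) / n
Step 2: Substitute v = 71/100 and n = 10
Step 3: b = 71/100 * 9/10
Step 4: b = 639/1000

639/1000


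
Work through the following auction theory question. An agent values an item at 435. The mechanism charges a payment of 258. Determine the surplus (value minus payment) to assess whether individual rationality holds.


Step 1: Surplus = value - payment = 435 - 258 = 177
Step 2: IR is satisfied (surplus >= 0)

177


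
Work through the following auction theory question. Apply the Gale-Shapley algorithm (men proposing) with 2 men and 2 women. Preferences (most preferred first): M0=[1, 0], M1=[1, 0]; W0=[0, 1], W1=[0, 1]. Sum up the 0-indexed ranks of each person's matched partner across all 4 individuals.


Step 1: Run Gale-Shapley (men propose, women hold best offer):
  M0 proposes to W1; she accepts
  M1 proposes to W1; rejected
  M1 proposes to W0; she accepts
Step 2: Final matching: W0-M1, W1-M0
Step 3: 0-indexed ranks (man's rank of his match, then woman's): 1 + 1 + 0 + 0
Step 4: Total rank sum = 2

2


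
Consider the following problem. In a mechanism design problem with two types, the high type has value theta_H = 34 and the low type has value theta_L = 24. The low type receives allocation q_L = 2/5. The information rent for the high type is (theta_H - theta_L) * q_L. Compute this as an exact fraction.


Step 1: theta_H - theta_L = 34 - 24 = 10
Step 2: Information rent = (theta_H - theta_L) * q_L
Step 3: = 10 * 2/5
Step 4: = 4

4


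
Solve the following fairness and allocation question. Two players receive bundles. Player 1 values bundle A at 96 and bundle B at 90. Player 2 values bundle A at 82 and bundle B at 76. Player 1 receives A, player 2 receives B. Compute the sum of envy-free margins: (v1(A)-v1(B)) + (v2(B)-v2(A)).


Step 1: Player 1's margin = v1(A) - v1(B) = 96 - 90 = 6
Step 2: Player 2's margin = v2(B) - v2(A) = 76 - 82 = -6
Step 3: Total margin = 6 + -6 = 0

0


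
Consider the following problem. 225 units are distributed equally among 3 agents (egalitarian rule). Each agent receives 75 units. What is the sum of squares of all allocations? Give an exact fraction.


Step 1: Each agent's share = 225/3 = 75
Step 2: Square of each share = (75)^2 = 5625
Step 3: Sum of squares = 3 * 5625 = 16875

16875


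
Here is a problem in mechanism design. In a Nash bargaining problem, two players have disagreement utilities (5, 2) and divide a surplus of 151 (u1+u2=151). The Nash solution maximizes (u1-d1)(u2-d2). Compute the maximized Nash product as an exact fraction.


Step 1: The Nash solution splits surplus symmetrically above the disagreement point
Step 2: u1 = (total + d1 - d2)/2 = (151 + 5 - 2)/2 = 77
Step 3: u2 = (total - d1 + d2)/2 = (151 - 5 + 2)/2 = 74
Step 4: Nash product = (77 - 5) * (74 - 2)
Step 5: = 72 * 72 = 5184

5184


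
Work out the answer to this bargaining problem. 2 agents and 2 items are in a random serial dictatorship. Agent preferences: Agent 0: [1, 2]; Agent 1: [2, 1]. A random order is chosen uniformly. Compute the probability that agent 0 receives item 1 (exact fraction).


Step 1: Agent 0 wants item 1
Step 2: There are 2 possible orderings of agents
Step 3: In 2 orderings, agent 0 gets item 1
Step 4: Probability = 2/2 = 1

1


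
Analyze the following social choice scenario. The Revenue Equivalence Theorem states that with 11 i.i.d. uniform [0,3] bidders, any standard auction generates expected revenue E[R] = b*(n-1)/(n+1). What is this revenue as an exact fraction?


Step 1: By Revenue Equivalence, expected revenue = b*(n-1)/(n+1)
Step 2: Substituting n = 11, b = 3
Step 3: Revenue = 3*(11-1)/(11+1) = 3*10/12
Step 4: Revenue = 30/12 = 5/2

5/2


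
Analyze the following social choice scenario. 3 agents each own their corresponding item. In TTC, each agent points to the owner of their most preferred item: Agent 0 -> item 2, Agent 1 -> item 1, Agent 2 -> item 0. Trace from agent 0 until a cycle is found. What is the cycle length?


Step 1: Trace the pointer graph from agent 0: 0 -> 2 -> 0
Step 2: A cycle is detected when we revisit agent 0
Step 3: The cycle is: 0 -> 2 -> 0
Step 4: Cycle length = 2

2


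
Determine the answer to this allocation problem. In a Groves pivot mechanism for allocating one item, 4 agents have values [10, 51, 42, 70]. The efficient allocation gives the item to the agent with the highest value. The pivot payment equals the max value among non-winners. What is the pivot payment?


Step 1: The efficient winner is agent 3 with value 70
Step 2: Other agents' values: [10, 51, 42]
Step 3: Pivot payment = max(others) = 51
Step 4: The winner pays 51

51


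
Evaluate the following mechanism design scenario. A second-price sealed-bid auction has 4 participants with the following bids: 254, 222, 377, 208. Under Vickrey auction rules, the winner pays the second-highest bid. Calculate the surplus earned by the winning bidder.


Step 1: Sort bids in descending order: 377, 254, 222, 208
Step 2: The winning bid is the highest: 377
Step 3: The payment equals the second-highest bid: 254
Step 4: Surplus = winner's bid - payment = 377 - 254 = 123

123


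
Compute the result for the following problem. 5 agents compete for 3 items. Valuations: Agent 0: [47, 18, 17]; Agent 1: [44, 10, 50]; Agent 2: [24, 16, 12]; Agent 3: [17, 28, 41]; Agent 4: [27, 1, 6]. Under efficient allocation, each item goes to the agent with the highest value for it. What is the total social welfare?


Step 1: For each item, find the maximum value among all agents.
Step 2: Item 0 -> Agent 0 (value 47)
Step 3: Item 1 -> Agent 3 (value 28)
Step 4: Item 2 -> Agent 1 (value 50)
Step 5: Total welfare = 47 + 28 + 50 = 125

125


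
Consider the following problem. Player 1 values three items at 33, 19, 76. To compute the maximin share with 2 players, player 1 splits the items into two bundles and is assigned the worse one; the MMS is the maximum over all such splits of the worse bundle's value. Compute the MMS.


Step 1: Item values = 33, 19, 76
Step 2: Enumerate all 2-bundle partitions and take the smaller bundle:
  Partition 1: {33} vs {19,76} -> bundles 33, 95; min = 33
  Partition 2: {19} vs {33,76} -> bundles 19, 109; min = 19
  Partition 3: {76} vs {33,19} -> bundles 76, 52; min = 52
Step 3: MMS = max(33, 19, 52) = 52

52


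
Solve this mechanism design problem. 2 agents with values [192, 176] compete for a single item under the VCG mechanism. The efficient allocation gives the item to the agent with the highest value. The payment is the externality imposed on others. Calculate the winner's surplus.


Step 1: The winner is the agent with the highest value: agent 0 with value 192
Step 2: Values of other agents: [176]
Step 3: VCG payment = max of others' values = 176
Step 4: Surplus = 192 - 176 = 16

16


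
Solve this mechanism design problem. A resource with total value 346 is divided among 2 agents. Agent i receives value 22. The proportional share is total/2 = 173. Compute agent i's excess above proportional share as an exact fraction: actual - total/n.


Step 1: Proportional share = 346/2 = 173
Step 2: Agent's actual allocation = 22
Step 3: Excess = 22 - 173 = -151

-151


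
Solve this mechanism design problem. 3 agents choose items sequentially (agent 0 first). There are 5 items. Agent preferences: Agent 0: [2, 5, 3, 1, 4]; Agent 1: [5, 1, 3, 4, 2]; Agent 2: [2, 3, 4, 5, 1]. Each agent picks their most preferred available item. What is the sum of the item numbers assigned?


Step 1: Agent 0 picks item 2
Step 2: Agent 1 picks item 5
Step 3: Agent 2 picks item 3
Step 4: Sum = 2 + 5 + 3 = 10

10


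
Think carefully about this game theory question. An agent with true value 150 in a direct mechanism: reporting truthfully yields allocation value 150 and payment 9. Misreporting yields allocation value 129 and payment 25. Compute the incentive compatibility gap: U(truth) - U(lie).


Step 1: U(truth) = value - payment = 150 - 9 = 141
Step 2: U(lie) = allocation - payment = 129 - 25 = 104
Step 3: IC gap = 141 - 104 = 37

37


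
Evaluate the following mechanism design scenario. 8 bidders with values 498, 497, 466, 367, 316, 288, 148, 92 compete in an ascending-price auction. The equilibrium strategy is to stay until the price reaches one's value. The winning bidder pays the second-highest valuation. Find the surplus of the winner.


Step 1: Identify the highest value: 498
Step 2: Identify the second-highest value: 497
Step 3: The final price = second-highest value = 497
Step 4: Surplus = 498 - 497 = 1

1


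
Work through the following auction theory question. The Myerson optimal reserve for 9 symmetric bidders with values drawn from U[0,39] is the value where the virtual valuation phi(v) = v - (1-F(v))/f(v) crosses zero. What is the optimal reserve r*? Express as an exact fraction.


Step 1: For U[0,39], F(v) = v/39 and f(v) = 1/39
Step 2: phi(v) = v - (1 - v/39)/(1/39) = v - (39 - v) = 2v - 39
Step 3: Set phi(r*) = 0: 2r* - 39 = 0
Step 4: r* = 39/2 (the number of bidders n = 9 does not enter)

39/2


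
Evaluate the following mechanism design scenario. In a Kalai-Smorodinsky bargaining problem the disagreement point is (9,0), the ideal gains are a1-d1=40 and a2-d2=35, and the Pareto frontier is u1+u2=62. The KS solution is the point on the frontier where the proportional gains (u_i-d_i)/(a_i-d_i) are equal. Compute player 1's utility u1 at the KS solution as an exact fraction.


Step 1: At the KS point, (u1-d1)/r1 = (u2-d2)/r2 = t and u1+u2 = 62
Step 2: u1 = d1 + r1*t and u2 = d2 + r2*t, so (d1 + r1*t) + (d2 + r2*t) = 62
Step 3: t = (62 - 9 - 0)/(40 + 35) = 53/75
Step 4: u1 = d1 + r1*t = 9 + 40 * 53/75 = 559/15
Step 5: (Check: u2 = d2 + r2*t = 371/15; u1+u2 = 559/15 + 371/15 = 62, on the frontier.)

559/15


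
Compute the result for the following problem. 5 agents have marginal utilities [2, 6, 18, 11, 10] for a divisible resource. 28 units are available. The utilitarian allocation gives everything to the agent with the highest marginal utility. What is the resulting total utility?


Step 1: The marginal utilities are [2, 6, 18, 11, 10]
Step 2: The highest marginal utility is 18
Step 3: All 28 units go to that agent
Step 4: Total utility = 18 * 28 = 504

504


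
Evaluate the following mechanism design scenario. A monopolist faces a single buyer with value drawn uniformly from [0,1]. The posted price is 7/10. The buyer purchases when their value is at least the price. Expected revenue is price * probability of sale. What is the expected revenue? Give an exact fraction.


Step 1: Posted price r = 7/10, value support [0,1]
Step 2: P(v >= r) = (1 - 7/10)/1 = 3/10
Step 3: Expected revenue = r * P(v >= r) = 7/10 * 3/10
Step 4: Revenue = 21/100

21/100
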